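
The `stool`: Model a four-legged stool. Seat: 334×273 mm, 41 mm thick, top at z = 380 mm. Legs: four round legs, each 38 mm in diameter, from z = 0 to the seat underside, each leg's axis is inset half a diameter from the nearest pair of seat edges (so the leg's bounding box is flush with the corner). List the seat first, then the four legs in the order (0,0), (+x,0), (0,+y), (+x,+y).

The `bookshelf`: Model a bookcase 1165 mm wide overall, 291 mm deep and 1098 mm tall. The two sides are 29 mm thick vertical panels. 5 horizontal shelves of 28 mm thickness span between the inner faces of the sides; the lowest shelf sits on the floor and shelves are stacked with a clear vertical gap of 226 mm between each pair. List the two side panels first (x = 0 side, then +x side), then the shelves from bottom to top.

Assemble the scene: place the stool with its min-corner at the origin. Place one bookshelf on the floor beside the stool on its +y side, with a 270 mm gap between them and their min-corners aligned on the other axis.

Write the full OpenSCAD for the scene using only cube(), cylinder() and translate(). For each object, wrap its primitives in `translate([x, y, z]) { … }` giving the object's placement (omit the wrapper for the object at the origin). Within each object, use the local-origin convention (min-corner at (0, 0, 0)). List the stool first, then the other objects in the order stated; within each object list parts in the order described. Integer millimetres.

translate([0, 0, 339]) cube([334, 273, 41]);
translate([19, 19, 0]) cylinder(h = 339, r = 19);
translate([315, 19, 0]) cylinder(h = 339, r = 19);
translate([19, 254, 0]) cylinder(h = 339, r = 19);
translate([315, 254, 0]) cylinder(h = 339, r = 19);
translate([0, 543, 0]) {
  cube([29, 291, 1098]);
  translate([1136, 0, 0]) cube([29, 291, 1098]);
  translate([29, 0, 0]) cube([1107, 291, 28]);
  translate([29, 0, 254]) cube([1107, 291, 28]);
  translate([29, 0, 508]) cube([1107, 291, 28]);
  translate([29, 0, 762]) cube([1107, 291, 28]);
  translate([29, 0, 1016]) cube([1107, 291, 28]);
}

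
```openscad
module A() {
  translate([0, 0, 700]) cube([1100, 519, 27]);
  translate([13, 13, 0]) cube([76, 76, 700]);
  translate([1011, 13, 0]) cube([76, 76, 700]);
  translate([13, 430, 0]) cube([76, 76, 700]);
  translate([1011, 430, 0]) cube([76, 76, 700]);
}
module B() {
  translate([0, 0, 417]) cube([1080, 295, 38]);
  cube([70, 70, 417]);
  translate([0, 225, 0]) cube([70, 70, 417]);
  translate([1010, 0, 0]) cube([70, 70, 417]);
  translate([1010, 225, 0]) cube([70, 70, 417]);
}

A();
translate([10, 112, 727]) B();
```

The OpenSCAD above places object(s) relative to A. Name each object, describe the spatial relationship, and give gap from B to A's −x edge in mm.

The bench's min-x is at 10; the table's min-x is 0; gap = 10 mm.

A is a table. B is a bench. The bench is on top of the table, centred. The gap from the bench to the table's −x edge is 10 mm.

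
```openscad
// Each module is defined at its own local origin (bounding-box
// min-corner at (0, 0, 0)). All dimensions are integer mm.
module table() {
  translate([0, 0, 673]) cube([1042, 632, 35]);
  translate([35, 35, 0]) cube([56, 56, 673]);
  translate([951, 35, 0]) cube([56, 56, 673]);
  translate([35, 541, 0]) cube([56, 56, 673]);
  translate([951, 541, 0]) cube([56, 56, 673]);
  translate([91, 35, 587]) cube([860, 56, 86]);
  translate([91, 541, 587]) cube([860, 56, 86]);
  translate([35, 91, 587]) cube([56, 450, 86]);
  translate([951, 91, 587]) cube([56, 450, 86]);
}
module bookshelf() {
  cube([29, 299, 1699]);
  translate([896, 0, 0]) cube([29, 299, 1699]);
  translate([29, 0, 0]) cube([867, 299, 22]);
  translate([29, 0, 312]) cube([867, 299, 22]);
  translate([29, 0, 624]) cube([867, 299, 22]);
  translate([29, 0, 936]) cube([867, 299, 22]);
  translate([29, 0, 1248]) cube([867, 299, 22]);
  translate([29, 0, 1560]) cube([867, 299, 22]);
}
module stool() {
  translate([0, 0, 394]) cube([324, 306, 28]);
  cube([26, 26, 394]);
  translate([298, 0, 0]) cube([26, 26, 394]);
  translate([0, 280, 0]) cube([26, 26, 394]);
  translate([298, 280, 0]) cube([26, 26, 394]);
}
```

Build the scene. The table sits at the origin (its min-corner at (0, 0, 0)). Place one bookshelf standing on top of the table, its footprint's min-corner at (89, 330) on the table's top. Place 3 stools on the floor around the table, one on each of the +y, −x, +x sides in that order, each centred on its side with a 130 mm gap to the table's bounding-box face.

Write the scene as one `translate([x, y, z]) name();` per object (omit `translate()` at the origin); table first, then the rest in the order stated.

table();
translate([89, 330, 708]) bookshelf();
translate([359, 762, 0]) stool();
translate([-454, 163, 0]) stool();
translate([1172, 163, 0]) stool();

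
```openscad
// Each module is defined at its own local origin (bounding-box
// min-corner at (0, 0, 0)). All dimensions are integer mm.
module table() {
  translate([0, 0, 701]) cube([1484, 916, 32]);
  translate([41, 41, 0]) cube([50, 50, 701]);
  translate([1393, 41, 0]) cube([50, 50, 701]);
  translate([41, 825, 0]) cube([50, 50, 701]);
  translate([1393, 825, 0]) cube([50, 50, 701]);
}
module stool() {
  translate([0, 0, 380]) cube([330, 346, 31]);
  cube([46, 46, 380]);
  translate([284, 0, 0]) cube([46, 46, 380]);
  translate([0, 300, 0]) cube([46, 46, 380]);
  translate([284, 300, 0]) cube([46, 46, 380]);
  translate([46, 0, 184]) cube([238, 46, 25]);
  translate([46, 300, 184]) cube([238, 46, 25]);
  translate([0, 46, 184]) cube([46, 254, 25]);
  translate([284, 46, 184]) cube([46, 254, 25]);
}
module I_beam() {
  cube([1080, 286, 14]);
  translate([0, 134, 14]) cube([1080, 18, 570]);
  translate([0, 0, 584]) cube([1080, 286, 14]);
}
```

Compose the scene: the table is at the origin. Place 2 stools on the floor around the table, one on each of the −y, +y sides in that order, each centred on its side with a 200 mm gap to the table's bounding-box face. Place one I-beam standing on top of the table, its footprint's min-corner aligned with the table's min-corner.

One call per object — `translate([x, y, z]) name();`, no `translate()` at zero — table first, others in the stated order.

table();
translate([577, -546, 0]) stool();
translate([577, 1116, 0]) stool();
translate([0, 0, 733]) I_beam();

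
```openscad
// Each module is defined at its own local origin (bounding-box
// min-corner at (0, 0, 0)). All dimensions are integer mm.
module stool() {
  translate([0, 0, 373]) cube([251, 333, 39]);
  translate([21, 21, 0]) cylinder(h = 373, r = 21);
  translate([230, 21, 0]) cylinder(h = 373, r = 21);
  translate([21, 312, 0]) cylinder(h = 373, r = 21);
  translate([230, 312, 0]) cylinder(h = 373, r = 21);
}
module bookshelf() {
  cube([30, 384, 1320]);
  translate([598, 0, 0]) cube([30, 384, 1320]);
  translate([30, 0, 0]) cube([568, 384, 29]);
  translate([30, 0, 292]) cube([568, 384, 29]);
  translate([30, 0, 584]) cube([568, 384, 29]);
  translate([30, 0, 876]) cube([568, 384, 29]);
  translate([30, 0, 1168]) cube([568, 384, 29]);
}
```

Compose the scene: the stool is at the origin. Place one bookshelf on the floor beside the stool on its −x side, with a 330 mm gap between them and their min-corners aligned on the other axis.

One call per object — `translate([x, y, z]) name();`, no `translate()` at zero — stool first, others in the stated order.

stool();
translate([-958, 0, 0]) bookshelf();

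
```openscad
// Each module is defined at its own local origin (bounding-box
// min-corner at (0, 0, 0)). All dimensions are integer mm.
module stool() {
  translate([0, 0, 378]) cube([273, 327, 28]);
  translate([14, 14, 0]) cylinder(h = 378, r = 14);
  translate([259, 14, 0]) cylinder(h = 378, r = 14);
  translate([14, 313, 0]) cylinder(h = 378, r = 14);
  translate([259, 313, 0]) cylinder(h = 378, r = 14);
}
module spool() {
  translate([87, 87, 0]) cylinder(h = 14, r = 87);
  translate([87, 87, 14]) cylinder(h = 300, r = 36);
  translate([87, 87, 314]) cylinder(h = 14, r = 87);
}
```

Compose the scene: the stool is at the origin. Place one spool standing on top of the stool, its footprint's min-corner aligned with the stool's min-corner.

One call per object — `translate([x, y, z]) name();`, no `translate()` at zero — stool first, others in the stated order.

stool();
translate([0, 0, 406]) spool();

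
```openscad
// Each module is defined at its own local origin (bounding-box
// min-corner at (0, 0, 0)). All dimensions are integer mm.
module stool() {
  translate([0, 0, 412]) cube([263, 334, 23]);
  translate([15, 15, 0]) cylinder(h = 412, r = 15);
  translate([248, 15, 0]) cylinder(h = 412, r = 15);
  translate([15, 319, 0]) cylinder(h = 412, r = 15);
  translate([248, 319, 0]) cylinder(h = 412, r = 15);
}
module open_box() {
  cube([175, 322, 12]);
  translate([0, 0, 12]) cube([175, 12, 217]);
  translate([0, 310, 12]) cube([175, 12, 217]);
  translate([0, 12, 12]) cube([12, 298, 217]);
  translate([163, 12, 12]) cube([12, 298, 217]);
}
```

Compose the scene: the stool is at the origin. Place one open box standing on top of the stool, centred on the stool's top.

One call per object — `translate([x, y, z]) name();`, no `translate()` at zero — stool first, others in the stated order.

stool();
translate([44, 6, 435]) open_box();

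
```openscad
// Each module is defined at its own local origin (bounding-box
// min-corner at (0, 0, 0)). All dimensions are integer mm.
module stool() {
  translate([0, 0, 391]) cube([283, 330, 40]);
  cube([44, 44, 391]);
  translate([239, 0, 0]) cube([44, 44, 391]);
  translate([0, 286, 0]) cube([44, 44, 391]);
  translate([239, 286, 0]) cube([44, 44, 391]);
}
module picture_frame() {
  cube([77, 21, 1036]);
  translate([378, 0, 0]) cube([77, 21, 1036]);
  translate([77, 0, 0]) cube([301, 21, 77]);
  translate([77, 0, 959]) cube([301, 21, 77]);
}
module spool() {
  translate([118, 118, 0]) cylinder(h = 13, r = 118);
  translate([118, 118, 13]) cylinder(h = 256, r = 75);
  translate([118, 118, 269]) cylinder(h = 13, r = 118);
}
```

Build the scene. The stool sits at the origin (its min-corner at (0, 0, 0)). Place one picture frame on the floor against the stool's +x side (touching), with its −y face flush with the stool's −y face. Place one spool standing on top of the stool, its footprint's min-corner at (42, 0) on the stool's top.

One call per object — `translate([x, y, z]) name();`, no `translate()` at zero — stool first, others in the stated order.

stool();
translate([283, 0, 0]) picture_frame();
translate([42, 0, 431]) spool();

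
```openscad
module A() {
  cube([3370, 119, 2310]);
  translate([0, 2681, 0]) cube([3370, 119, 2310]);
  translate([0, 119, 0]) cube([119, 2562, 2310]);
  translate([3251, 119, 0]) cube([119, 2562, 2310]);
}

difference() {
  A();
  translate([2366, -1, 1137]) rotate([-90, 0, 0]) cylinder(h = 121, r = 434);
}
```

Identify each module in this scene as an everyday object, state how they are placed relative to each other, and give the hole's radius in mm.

A is a house frame. The house frame has a circular hole through its front wall. The hole's radius is 434 mm.

The subtracted cylinder has r = 434 mm.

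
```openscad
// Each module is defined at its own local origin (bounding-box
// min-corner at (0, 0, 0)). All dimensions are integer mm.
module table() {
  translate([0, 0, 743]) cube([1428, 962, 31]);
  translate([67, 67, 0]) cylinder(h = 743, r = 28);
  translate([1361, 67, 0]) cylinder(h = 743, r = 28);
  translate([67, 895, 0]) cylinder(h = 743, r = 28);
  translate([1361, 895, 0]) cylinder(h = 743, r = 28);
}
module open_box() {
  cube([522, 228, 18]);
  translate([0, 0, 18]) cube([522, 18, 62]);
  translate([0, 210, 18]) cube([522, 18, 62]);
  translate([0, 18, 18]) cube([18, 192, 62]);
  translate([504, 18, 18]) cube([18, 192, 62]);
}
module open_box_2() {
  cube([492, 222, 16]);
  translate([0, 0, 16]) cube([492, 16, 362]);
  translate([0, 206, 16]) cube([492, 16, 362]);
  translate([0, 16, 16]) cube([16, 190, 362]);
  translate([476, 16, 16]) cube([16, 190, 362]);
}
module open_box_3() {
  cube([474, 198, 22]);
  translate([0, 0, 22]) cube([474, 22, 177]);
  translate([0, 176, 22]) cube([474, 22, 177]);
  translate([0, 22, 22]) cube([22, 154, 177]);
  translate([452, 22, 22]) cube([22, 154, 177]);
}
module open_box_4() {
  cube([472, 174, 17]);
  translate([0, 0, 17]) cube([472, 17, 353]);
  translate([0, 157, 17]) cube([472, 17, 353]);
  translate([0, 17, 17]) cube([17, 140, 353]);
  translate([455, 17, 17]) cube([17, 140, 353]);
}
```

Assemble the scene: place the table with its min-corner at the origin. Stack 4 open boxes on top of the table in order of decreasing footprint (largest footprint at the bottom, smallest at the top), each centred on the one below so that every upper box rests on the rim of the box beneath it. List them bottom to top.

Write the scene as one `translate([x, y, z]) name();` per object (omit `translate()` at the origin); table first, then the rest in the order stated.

table();
translate([453, 367, 774]) open_box();
translate([468, 370, 854]) open_box_2();
translate([477, 382, 1232]) open_box_3();
translate([478, 394, 1431]) open_box_4();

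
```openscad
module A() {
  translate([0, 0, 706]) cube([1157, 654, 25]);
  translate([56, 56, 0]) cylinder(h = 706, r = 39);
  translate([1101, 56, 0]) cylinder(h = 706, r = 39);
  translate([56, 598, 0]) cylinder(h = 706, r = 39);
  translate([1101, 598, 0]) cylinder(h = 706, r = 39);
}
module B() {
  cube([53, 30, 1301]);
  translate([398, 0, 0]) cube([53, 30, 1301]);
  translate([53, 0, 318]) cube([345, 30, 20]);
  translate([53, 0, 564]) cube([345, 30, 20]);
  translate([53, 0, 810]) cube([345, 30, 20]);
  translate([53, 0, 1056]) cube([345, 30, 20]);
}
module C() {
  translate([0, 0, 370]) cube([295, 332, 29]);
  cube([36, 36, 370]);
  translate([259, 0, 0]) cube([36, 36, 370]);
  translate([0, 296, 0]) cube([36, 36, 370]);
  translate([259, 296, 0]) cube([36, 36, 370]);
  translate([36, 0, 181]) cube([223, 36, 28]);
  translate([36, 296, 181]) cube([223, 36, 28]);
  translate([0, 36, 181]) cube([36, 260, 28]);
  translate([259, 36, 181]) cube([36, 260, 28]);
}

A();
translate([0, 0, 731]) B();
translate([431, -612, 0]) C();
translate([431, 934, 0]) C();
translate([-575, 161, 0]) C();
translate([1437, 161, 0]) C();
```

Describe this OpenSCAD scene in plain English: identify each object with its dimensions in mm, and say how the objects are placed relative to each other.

A is a rectangular dining table. The top is 1157×654×25 mm with its upper surface at z = 731 mm. It stands on four round legs of 78 mm diameter, each leg's bounding box inset 17 mm from the nearest pair of top edges, running from the floor to the underside of the top.

B is a straight ladder. Two 53×30 mm vertical rails, 1301 mm tall, stand 451 mm apart (outside-to-outside) with their front faces coplanar on the −y side. 4 rungs, each 30 mm deep and 20 mm tall, span between the inner faces of the rails, front faces flush with the rails. The lowest rung's underside is at z = 318 mm and rungs are spaced 246 mm apart (underside to underside).

C is a simple wooden stool: a rectangular seat 295 mm (x) by 332 mm (y), 29 mm thick, top face at z = 399 mm, on four square legs, each 36×36 mm in cross-section. The legs rest on z = 0, each flush with a corner of the seat. Four stretchers, 36 mm wide and 28 mm tall, connect adjacent legs with their undersides at z = 181 mm, each running between the inner faces of the legs it joins and aligned with the legs' outer faces on the other axis.

The ladder is on top of the table. Four stools sit around the table at the −y, +y, −x, +x sides.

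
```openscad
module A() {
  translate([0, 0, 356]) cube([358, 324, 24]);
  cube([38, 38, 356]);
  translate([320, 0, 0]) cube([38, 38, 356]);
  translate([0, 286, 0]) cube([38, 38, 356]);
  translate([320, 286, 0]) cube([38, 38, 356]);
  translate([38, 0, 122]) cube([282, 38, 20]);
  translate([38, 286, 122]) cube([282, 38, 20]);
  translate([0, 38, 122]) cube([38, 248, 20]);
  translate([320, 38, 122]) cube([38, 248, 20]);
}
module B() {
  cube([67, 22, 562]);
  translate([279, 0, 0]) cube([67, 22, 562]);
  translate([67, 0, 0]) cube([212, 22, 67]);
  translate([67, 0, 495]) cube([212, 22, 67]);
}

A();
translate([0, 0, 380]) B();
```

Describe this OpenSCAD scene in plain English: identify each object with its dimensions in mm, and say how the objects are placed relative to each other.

A is a simple wooden stool: a rectangular seat 358 mm (x) by 324 mm (y), 24 mm thick, top face at z = 380 mm, on four square legs, each 38×38 mm in cross-section. The legs rest on z = 0, each flush with a corner of the seat. Four stretchers, 38 mm wide and 20 mm tall, connect adjacent legs with their undersides at z = 122 mm, each running between the inner faces of the legs it joins and aligned with the legs' outer faces on the other axis.

B is a rectangular picture frame lying in the x–z plane (depth along y). The opening is 212 mm wide (x) by 428 mm tall (z), surrounded by a border 67 mm wide on all four sides. The frame is 22 mm deep and is made of two full-height vertical stiles with two horizontal rails fitted between them.

The picture frame is on top of the stool.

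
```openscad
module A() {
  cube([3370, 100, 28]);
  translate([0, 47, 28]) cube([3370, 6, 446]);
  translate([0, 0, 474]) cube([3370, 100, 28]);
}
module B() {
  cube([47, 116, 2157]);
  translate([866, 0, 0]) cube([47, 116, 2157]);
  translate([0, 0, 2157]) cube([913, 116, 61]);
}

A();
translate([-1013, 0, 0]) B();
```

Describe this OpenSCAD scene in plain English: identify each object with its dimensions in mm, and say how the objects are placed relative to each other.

A is an I-beam lying along x, 3370 mm long. Overall section height 502 mm. Two flanges 100 mm wide (y) and 28 mm thick, one on the floor and one at the top; a web 6 mm thick runs between them, centred on the flange width.

B is a rectangular door frame: two vertical jambs of 47×116 mm section, 2157 mm tall, with a clear opening 819 mm wide between their inner faces. A header 61 mm tall and 116 mm deep lies on top of the jambs and spans the full outside width.

The door frame is on the floor beside the I-beam on its −x side.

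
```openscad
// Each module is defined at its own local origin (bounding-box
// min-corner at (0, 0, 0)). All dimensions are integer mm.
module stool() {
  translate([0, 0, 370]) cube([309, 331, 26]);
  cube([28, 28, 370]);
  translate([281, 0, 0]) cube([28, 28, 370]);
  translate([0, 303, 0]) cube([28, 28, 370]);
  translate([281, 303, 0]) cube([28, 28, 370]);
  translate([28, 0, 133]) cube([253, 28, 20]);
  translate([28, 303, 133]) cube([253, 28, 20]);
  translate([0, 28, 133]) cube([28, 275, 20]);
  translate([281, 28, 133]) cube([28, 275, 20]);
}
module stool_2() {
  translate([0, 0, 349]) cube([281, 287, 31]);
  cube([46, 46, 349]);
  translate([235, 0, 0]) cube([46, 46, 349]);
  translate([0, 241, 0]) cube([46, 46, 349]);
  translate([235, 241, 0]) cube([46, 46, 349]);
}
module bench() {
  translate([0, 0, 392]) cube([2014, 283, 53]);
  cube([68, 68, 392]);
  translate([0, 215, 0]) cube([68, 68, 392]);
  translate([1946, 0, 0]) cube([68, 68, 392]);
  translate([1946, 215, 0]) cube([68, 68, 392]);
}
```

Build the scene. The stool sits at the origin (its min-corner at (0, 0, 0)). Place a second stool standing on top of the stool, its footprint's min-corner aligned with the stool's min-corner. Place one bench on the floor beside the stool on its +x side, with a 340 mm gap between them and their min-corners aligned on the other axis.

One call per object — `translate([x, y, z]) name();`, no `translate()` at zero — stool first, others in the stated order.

stool();
translate([0, 0, 396]) stool_2();
translate([649, 0, 0]) bench();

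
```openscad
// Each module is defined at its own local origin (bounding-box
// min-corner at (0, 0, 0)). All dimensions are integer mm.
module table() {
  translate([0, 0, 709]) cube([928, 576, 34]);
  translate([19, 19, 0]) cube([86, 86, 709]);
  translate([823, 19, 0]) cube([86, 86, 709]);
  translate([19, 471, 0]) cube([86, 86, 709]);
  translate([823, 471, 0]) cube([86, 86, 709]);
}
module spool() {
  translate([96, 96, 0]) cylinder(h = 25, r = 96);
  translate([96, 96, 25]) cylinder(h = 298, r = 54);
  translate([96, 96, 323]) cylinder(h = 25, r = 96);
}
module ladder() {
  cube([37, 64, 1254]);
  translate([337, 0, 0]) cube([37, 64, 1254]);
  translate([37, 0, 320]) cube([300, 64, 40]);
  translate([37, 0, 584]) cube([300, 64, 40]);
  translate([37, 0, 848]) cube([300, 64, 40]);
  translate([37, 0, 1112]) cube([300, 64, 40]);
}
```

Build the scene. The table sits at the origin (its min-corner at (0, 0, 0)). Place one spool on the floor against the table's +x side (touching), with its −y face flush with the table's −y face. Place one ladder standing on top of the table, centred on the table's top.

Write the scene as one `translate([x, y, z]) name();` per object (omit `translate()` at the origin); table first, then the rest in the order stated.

table();
translate([928, 0, 0]) spool();
translate([277, 256, 743]) ladder();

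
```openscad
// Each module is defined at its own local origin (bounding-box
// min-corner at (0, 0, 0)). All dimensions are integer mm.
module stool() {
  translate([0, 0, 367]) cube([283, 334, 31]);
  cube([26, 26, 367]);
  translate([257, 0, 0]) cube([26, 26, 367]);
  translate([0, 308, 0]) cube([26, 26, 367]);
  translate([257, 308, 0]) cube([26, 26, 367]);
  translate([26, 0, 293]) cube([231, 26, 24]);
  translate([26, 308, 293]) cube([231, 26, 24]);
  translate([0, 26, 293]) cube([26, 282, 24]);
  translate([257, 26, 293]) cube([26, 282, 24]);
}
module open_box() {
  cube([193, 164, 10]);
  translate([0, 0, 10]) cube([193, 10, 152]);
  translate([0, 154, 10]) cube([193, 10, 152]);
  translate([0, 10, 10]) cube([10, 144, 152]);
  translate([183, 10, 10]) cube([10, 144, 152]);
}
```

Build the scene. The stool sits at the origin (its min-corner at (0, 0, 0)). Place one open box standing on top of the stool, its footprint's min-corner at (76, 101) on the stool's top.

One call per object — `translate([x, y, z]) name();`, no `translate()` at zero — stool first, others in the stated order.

stool();
translate([76, 101, 398]) open_box();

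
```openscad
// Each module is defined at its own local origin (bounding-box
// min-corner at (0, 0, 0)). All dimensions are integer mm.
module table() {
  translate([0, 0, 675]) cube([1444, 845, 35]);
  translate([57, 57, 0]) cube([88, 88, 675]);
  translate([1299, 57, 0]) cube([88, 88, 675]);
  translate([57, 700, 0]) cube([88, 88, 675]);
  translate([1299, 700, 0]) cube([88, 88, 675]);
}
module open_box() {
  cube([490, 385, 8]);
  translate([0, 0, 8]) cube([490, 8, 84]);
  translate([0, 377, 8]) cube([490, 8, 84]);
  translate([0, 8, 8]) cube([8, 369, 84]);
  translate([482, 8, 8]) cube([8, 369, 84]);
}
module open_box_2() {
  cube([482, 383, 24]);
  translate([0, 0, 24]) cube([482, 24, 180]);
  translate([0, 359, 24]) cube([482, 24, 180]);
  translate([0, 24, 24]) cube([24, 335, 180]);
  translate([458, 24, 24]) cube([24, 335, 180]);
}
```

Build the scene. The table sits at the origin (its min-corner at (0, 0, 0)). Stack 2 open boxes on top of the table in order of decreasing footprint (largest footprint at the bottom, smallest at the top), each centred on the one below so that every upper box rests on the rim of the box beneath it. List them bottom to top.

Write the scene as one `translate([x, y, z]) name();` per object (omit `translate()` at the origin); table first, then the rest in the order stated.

table();
translate([477, 230, 710]) open_box();
translate([481, 231, 802]) open_box_2();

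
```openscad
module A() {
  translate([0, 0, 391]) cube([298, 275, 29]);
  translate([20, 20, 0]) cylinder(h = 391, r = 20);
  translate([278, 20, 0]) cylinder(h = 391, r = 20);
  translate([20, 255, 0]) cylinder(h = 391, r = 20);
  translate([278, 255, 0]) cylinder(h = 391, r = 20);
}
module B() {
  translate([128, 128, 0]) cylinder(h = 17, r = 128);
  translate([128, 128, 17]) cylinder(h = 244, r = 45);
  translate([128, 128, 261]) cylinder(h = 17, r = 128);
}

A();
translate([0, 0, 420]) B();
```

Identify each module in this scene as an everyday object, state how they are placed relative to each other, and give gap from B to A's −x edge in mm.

A is a stool. B is a spool. The spool is on top of the stool. The gap from the spool to the stool's −x edge is 0 mm.

The spool's min-x is at 0; the stool's min-x is 0; gap = 0 mm.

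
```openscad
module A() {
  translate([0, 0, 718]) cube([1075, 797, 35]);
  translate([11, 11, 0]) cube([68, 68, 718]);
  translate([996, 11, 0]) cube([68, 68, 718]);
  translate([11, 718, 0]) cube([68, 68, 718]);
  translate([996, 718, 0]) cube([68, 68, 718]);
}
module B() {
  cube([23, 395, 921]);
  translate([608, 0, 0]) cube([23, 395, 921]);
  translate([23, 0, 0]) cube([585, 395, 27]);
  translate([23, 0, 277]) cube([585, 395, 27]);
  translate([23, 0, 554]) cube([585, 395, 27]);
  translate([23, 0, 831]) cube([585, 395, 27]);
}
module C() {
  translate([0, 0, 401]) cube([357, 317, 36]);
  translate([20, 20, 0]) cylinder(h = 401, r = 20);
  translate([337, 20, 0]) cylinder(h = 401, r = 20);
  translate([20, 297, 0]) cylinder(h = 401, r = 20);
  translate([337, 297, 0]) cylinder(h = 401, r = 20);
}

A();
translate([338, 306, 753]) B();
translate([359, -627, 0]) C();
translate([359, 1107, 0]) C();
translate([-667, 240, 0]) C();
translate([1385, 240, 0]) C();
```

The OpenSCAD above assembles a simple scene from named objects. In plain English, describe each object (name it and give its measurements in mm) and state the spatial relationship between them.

A is a table: top 1075 mm (x) × 797 mm (y), 35 mm thick, upper face at z = 753 mm, on four 68×68 mm square legs, each inset 11 mm from the nearest pair of top edges, running from z = 0 to the bottom of the top.

B is a bookshelf 631 mm wide overall, 395 mm deep and 921 mm tall. The two sides are 23 mm thick vertical panels. 4 horizontal shelves of 27 mm thickness span between the inner faces of the sides; the lowest shelf sits on the floor and shelves are stacked with a clear vertical gap of 250 mm between each pair.

C is a four-legged stool. The seat is a 357×317×36 mm slab whose top surface is at z = 437 mm; four round legs, each 40 mm in diameter, run from the floor (z = 0) to the underside of the seat, each leg's axis is inset half a diameter from the nearest pair of seat edges (so the leg's bounding box is flush with the corner).

The bookshelf is on top of the table. Four stools sit around the table at the −y, +y, −x, +x sides.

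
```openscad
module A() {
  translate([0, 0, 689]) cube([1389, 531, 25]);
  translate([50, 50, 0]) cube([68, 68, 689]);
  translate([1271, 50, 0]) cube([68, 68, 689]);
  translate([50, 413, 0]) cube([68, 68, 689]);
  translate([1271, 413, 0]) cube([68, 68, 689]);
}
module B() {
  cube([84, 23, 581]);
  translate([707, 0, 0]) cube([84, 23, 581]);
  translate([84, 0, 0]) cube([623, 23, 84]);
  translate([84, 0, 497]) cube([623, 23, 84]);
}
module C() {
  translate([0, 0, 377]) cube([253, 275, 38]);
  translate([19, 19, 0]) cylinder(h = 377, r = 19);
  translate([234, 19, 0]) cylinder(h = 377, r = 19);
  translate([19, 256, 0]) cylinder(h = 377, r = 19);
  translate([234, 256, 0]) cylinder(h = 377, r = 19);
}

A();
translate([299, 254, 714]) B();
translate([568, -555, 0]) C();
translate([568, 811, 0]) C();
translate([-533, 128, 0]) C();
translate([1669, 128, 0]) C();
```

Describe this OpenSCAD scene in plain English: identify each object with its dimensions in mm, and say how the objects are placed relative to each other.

A is a rectangular dining table. The top is 1389×531×25 mm with its upper surface at z = 714 mm. It stands on four 68×68 mm square legs, each inset 50 mm from the nearest pair of top edges, running from the floor to the underside of the top.

B is a rectangular picture frame lying in the x–z plane (depth along y). The opening is 623 mm wide (x) by 413 mm tall (z), surrounded by a border 84 mm wide on all four sides. The frame is 23 mm deep and is made of two full-height vertical stiles with two horizontal rails fitted between them.

C is a simple wooden stool: a rectangular seat 253 mm (x) by 275 mm (y), 38 mm thick, top face at z = 415 mm, on four round legs, each 38 mm in diameter. The legs rest on z = 0, each leg's axis is inset half a diameter from the nearest pair of seat edges (so the leg's bounding box is flush with the corner).

The picture frame is on top of the table, centred. Four stools sit around the table at the −y, +y, −x, +x sides.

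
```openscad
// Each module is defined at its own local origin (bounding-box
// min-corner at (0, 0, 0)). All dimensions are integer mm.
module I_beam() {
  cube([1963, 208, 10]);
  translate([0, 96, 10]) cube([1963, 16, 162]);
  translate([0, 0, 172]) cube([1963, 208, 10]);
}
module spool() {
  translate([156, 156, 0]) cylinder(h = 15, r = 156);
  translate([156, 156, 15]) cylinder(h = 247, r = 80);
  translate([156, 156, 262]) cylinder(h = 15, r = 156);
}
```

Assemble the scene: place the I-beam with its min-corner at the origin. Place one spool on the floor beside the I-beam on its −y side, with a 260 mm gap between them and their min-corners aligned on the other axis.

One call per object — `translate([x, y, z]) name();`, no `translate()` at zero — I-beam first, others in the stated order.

I_beam();
translate([0, -572, 0]) spool();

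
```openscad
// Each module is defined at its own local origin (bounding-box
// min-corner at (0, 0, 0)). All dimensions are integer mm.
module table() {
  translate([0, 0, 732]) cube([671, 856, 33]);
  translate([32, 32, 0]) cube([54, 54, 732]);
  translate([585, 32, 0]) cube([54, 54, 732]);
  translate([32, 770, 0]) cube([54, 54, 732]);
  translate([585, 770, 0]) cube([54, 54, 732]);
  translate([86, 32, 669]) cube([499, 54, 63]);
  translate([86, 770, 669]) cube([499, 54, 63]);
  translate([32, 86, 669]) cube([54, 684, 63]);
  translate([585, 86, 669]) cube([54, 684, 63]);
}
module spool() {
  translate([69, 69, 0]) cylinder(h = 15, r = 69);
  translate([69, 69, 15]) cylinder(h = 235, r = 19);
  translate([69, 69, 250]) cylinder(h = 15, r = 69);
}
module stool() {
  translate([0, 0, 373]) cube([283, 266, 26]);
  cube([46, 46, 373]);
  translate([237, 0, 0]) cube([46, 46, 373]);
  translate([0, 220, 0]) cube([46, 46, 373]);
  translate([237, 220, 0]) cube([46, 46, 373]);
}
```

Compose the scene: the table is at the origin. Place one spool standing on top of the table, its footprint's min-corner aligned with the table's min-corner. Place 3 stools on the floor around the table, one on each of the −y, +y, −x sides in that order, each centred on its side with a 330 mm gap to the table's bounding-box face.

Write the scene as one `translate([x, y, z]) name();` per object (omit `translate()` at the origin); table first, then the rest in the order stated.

table();
translate([0, 0, 765]) spool();
translate([194, -596, 0]) stool();
translate([194, 1186, 0]) stool();
translate([-613, 295, 0]) stool();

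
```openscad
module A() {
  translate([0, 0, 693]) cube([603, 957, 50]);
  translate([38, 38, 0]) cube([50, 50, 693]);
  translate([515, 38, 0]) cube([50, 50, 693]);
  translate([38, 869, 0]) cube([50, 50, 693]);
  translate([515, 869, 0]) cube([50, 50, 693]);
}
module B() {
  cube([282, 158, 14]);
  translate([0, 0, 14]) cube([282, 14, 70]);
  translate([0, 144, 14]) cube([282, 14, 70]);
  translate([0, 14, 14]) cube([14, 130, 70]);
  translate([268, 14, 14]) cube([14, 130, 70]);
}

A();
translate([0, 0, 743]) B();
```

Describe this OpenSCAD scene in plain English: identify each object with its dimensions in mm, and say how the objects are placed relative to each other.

A is a table with a 603×957 mm rectangular top, 50 mm thick, top surface at z = 743 mm, supported by four 50×50 mm square legs, each inset 38 mm from the nearest pair of top edges, running from the floor.

B is an open storage box with external size 282×158×84 mm and wall thickness 14 mm (the base is also 14 mm thick). The base covers the whole footprint; the four walls stand on the base, with the y-facing walls full-width and the x-facing walls fitting between their inner faces.

The open box is on top of the table.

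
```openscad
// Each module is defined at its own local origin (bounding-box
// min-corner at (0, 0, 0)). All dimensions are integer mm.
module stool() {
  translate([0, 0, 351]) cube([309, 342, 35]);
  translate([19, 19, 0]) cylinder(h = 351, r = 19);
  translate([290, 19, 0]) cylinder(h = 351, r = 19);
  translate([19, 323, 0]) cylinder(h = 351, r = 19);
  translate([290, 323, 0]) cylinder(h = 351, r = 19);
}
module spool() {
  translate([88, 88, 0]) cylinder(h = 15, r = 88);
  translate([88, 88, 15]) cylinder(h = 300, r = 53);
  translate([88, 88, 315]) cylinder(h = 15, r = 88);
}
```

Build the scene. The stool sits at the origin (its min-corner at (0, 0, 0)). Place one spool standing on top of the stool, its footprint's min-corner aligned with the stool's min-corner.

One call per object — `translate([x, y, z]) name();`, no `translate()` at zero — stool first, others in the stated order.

stool();
translate([0, 0, 386]) spool();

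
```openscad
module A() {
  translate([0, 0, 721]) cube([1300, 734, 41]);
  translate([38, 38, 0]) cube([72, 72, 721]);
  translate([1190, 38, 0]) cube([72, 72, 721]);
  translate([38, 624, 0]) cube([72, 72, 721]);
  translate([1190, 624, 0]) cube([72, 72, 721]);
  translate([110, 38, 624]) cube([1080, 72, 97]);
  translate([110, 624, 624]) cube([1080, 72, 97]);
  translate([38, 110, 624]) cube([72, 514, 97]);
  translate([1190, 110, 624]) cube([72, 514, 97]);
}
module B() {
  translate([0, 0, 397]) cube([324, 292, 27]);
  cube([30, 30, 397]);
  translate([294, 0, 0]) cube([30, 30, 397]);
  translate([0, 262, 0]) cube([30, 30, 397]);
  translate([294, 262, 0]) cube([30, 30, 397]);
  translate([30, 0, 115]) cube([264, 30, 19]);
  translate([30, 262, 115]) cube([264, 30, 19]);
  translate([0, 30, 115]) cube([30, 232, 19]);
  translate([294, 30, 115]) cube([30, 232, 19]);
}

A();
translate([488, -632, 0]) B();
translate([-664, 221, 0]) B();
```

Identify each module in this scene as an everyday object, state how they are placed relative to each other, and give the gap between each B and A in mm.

A is a table. B is a stool. Two stools sit around the table at the −y, −x sides. The gap between each stool and the table is 340 mm.

Each stool's nearest face is 340 mm from the table's bounding box.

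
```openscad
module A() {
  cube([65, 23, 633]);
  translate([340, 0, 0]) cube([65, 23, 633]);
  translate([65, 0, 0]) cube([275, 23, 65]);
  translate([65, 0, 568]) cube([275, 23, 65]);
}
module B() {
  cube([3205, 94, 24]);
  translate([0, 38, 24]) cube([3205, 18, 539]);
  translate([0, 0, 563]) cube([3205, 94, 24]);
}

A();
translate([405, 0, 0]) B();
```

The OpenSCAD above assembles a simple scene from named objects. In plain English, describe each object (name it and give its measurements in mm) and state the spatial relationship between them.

A is a rectangular picture frame lying in the x–z plane (depth along y). The opening is 275 mm wide (x) by 503 mm tall (z), surrounded by a border 65 mm wide on all four sides. The frame is 23 mm deep and is made of two full-height vertical stiles with two horizontal rails fitted between them.

B is an I-beam lying along x, 3205 mm long. Overall section height 587 mm. Two flanges 94 mm wide (y) and 24 mm thick, one on the floor and one at the top; a web 18 mm thick runs between them, centred on the flange width.

The I-beam is against the picture frame's +x side, with their −y faces flush.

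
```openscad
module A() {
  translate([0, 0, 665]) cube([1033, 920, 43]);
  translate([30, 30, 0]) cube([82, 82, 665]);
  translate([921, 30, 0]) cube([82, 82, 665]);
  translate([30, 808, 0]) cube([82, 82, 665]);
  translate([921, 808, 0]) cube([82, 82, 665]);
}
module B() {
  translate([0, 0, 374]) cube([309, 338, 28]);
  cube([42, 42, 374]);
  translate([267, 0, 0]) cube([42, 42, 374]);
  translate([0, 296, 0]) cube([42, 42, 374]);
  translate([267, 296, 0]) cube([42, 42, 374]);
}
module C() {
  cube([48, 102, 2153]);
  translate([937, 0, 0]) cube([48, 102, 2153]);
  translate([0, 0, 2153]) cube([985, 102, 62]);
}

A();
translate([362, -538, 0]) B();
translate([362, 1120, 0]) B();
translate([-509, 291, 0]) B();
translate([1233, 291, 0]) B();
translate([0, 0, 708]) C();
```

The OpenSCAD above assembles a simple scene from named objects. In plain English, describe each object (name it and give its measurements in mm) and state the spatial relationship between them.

A is a rectangular dining table. The top is 1033×920×43 mm with its upper surface at z = 708 mm. It stands on four 82×82 mm square legs, each inset 30 mm from the nearest pair of top edges, running from the floor to the underside of the top.

B is a simple wooden stool: a rectangular seat 309 mm (x) by 338 mm (y), 28 mm thick, top face at z = 402 mm, on four square legs, each 42×42 mm in cross-section. The legs rest on z = 0, each flush with a corner of the seat.

C is a rectangular door frame: two vertical jambs of 48×102 mm section, 2153 mm tall, with a clear opening 889 mm wide between their inner faces. A header 62 mm tall and 102 mm deep lies on top of the jambs and spans the full outside width.

Four stools sit around the table at the −y, +y, −x, +x sides. The door frame is on top of the table.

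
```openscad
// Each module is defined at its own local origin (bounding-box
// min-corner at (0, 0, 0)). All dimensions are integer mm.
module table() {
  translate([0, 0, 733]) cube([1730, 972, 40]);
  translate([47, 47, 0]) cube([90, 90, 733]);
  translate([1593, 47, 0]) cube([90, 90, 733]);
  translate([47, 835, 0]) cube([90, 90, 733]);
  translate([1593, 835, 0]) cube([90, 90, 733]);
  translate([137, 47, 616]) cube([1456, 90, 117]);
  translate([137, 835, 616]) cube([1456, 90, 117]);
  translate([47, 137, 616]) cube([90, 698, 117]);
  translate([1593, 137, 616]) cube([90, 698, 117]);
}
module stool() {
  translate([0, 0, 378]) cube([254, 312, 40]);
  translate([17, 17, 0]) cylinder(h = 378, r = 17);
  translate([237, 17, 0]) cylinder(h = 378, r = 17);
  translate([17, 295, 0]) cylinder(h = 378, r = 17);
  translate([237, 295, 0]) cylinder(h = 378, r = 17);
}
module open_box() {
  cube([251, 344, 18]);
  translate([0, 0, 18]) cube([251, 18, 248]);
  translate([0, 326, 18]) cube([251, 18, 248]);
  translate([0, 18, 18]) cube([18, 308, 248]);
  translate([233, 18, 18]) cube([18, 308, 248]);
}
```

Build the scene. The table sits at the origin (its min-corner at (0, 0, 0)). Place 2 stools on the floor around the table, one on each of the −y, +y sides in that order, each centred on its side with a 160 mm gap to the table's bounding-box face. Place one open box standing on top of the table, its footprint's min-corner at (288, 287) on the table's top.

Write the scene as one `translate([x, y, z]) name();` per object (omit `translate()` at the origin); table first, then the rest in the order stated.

table();
translate([738, -472, 0]) stool();
translate([738, 1132, 0]) stool();
translate([288, 287, 773]) open_box();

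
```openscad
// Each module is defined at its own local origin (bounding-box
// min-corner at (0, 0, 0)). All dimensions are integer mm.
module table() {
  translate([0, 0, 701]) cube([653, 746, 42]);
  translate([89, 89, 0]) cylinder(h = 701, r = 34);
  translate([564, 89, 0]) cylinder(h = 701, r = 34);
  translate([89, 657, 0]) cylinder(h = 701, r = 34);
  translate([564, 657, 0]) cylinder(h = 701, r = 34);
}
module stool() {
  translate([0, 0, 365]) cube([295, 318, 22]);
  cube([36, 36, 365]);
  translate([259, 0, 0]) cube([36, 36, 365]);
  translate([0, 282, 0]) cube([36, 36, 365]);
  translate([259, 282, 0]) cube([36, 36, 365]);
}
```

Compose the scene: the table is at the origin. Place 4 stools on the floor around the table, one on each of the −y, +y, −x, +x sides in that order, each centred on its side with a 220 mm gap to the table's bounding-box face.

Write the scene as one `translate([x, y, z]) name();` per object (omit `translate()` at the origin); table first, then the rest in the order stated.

table();
translate([179, -538, 0]) stool();
translate([179, 966, 0]) stool();
translate([-515, 214, 0]) stool();
translate([873, 214, 0]) stool();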